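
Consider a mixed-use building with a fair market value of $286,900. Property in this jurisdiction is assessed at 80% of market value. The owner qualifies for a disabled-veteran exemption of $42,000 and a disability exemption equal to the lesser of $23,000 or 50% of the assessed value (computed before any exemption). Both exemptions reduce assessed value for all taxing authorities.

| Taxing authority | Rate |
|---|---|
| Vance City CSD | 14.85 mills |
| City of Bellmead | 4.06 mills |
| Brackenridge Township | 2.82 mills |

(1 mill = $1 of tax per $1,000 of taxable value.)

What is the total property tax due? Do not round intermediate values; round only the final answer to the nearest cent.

$3,575.02

Assessed value = $286,900 × 0.8 = $229,520
Disability exemption = min($23,000, 50% × $229,520) = min($23,000, $114,760) = $23,000 (dollar cap binds)
Taxable value = $229,520 − $42,000 − $23,000 = $164,520
Vance City CSD: $164,520 × 0.01485 = $2,443.122
City of Bellmead: $164,520 × 0.00406 = $667.9512
Brackenridge Township: $164,520 × 0.00282 = $463.9464
Total = $3,575.0196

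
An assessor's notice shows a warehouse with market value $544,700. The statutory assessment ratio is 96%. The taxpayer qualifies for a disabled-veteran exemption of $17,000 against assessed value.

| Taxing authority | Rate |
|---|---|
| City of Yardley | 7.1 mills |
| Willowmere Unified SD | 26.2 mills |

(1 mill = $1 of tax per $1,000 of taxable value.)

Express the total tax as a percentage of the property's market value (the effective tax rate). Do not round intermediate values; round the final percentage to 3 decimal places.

Assessed value = $544,700 × 0.96 = $522,912
Taxable value = $522,912 − $17,000 = $505,912
City of Yardley: $505,912 × 0.0071 = $3,591.9752
Willowmere Unified SD: $505,912 × 0.0262 = $13,254.8944
Total tax = $16,846.8696
Effective rate = $16,846.8696 ÷ $544,700 = 3.093% of market value

3.093%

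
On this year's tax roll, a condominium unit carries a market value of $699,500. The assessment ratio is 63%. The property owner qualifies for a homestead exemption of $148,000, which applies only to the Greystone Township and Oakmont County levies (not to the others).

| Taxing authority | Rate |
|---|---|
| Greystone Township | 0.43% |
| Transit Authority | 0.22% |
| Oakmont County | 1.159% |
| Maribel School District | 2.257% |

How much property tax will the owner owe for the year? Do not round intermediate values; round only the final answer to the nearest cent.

Assessed value = $699,500 × 0.63 = $440,685
Greystone Township: ($440,685 − $148,000) × 0.0043 = $292,685 × 0.0043 = $1,258.5455
Transit Authority: $440,685 × 0.0022 = $969.507
Oakmont County: ($440,685 − $148,000) × 0.01159 = $292,685 × 0.01159 = $3,392.21915
Maribel School District: $440,685 × 0.02257 = $9,946.26045
Total = $15,566.5321

$15,566.53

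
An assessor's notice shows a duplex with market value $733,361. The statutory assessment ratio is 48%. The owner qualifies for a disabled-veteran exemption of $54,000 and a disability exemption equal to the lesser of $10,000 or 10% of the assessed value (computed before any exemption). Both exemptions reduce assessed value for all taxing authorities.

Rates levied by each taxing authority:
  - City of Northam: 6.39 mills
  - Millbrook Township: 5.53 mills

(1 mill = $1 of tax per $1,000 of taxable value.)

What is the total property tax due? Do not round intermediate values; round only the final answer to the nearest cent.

Assessed value = $733,361 × 0.48 = $352,013.28
Disability exemption = min($10,000, 10% × $352,013.28) = min($10,000, $35,201.328) = $10,000 (dollar cap binds)
Taxable value = $352,013.28 − $54,000 − $10,000 = $288,013.28
City of Northam: $288,013.28 × 0.00639 = $1,840.4048592
Millbrook Township: $288,013.28 × 0.00553 = $1,592.7134384
Total = $3,433.1182976

$3,433.12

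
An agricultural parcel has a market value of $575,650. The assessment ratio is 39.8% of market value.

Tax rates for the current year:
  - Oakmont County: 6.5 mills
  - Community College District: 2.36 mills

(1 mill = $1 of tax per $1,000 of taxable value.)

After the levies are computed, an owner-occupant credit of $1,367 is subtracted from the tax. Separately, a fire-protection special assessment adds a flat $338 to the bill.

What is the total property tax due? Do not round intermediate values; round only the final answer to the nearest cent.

Assessed value = $575,650 × 0.398 = $229,108.7
Oakmont County: $229,108.7 × 0.0065 = $1,489.20655
Community College District: $229,108.7 × 0.00236 = $540.696532
Levies subtotal = $2,029.903082
After credit = $2,029.903082 − $1,367 = $662.903082
Total = $662.903082 + $338 = $1,000.903082

$1,000.90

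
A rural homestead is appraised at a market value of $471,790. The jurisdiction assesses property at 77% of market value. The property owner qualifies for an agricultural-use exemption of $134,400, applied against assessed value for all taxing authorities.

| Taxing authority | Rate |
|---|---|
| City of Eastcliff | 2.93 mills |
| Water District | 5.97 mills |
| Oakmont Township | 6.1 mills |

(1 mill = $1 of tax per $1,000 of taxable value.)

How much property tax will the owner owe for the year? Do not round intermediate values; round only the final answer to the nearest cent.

$3,433.17

Assessed value = $471,790 × 0.77 = $363,278.3
Taxable value = $363,278.3 − $134,400 = $228,878.3
City of Eastcliff: $228,878.3 × 0.00293 = $670.613419
Water District: $228,878.3 × 0.00597 = $1,366.403451
Oakmont Township: $228,878.3 × 0.0061 = $1,396.15763
Total = $670.613419 + $1,366.403451 + $1,396.15763 = $3,433.1745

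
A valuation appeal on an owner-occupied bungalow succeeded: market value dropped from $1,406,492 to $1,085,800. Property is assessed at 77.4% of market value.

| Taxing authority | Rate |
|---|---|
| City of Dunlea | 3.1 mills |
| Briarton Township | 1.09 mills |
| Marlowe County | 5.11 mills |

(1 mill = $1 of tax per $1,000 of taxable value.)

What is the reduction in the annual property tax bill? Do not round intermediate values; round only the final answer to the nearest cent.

Old assessed value = $1,406,492 × 0.774 = $1,088,624.808
New assessed value = $1,085,800 × 0.774 = $840,409.2
Combined rate = 0.0031 + 0.00109 + 0.00511 = 0.0093
Old tax = $1,088,624.808 × 0.0093 = $10,124.2107144
New tax = $840,409.2 × 0.0093 = $7,815.80556
Reduction = $10,124.2107144 − $7,815.80556 = $2,308.4051544

$2,308.41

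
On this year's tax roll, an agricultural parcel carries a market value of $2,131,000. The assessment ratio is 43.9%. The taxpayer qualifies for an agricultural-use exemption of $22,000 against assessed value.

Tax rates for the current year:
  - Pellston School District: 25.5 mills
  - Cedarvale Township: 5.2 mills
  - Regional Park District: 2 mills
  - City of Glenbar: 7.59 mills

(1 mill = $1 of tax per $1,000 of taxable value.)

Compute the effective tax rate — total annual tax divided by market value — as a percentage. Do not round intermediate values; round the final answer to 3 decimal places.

Assessed value = $2,131,000 × 0.439 = $935,509
Taxable value = $935,509 − $22,000 = $913,509
Pellston School District: $913,509 × 0.0255 = $23,294.4795
Cedarvale Township: $913,509 × 0.0052 = $4,750.2468
Regional Park District: $913,509 × 0.002 = $1,827.018
City of Glenbar: $913,509 × 0.00759 = $6,933.53331
Total tax = $36,805.27761
Effective rate = $36,805.27761 ÷ $2,131,000 = 1.727% of market value

1.727%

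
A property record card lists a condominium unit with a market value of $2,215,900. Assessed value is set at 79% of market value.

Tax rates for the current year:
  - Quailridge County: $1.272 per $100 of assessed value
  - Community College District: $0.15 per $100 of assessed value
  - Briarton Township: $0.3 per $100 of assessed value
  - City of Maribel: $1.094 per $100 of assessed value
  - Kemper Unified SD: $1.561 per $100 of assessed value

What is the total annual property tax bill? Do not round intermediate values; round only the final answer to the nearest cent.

$76,622.05

Assessed value = $2,215,900 × 0.79 = $1,750,561
Quailridge County: $1,750,561 × 0.01272 = $22,267.13592
Community College District: $1,750,561 × 0.0015 = $2,625.8415
Briarton Township: $1,750,561 × 0.003 = $5,251.683
City of Maribel: $1,750,561 × 0.01094 = $19,151.13734
Kemper Unified SD: $1,750,561 × 0.01561 = $27,326.25721
Total = $22,267.13592 + $2,625.8415 + $5,251.683 + $19,151.13734 + $27,326.25721 = $76,622.05497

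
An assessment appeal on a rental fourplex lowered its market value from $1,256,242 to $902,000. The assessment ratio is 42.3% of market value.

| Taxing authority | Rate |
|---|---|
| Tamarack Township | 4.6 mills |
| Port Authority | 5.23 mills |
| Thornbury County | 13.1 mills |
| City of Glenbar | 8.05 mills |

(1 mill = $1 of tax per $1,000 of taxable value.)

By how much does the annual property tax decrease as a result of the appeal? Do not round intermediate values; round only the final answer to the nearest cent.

$4,642.18

Old assessed value = $1,256,242 × 0.423 = $531,390.366
New assessed value = $902,000 × 0.423 = $381,546
Combined rate = 0.0046 + 0.00523 + 0.0131 + 0.00805 = 0.03098
Old tax = $531,390.366 × 0.03098 = $16,462.47353868
New tax = $381,546 × 0.03098 = $11,820.29508
Reduction = $16,462.47353868 − $11,820.29508 = $4,642.17845868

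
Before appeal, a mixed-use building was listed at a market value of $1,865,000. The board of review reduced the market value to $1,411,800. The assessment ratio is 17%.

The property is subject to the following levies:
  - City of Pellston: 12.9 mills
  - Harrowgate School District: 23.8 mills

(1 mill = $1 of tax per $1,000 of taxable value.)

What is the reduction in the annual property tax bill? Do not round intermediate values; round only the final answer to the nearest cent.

$2,827.51

Old assessed value = $1,865,000 × 0.17 = $317,050
New assessed value = $1,411,800 × 0.17 = $240,006
Combined rate = 0.0129 + 0.0238 = 0.0367
Old tax = $317,050 × 0.0367 = $11,635.735
New tax = $240,006 × 0.0367 = $8,808.2202
Reduction = $11,635.735 − $8,808.2202 = $2,827.5148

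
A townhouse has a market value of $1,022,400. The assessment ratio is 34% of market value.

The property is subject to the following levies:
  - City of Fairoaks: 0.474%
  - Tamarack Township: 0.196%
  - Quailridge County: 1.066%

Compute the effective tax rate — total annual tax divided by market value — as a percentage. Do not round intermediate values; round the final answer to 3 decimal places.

0.590%

Assessed value = $1,022,400 × 0.34 = $347,616
City of Fairoaks: $347,616 × 0.00474 = $1,647.69984
Tamarack Township: $347,616 × 0.00196 = $681.32736
Quailridge County: $347,616 × 0.01066 = $3,705.58656
Total tax = $6,034.61376
Effective rate = $6,034.61376 ÷ $1,022,400 = 0.590% of market value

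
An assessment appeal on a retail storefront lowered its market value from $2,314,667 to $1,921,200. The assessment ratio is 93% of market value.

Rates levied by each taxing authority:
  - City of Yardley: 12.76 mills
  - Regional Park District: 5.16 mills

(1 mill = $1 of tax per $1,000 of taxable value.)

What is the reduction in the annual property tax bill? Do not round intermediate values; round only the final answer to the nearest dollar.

Old assessed value = $2,314,667 × 0.93 = $2,152,640.31
New assessed value = $1,921,200 × 0.93 = $1,786,716
Combined rate = 0.01276 + 0.00516 = 0.01792
Old tax = $2,152,640.31 × 0.01792 = $38,575.3143552
New tax = $1,786,716 × 0.01792 = $32,017.95072
Reduction = $38,575.3143552 − $32,017.95072 = $6,557.3636352

$6,557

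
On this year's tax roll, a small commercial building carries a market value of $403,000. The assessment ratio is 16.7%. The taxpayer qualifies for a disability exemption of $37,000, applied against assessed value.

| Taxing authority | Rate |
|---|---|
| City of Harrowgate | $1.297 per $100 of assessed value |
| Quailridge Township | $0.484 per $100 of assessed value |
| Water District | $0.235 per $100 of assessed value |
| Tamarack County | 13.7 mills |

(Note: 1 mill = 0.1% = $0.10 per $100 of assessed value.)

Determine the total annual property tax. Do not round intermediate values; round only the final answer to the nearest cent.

Assessed value = $403,000 × 0.167 = $67,301
Taxable value = $67,301 − $37,000 = $30,301
City of Harrowgate: $30,301 × 0.01297 = $393.00397
Quailridge Township: $30,301 × 0.00484 = $146.65684
Water District: $30,301 × 0.00235 = $71.20735
Tamarack County: $30,301 × 0.0137 = $415.1237
Total = $1,025.99186

$1,025.99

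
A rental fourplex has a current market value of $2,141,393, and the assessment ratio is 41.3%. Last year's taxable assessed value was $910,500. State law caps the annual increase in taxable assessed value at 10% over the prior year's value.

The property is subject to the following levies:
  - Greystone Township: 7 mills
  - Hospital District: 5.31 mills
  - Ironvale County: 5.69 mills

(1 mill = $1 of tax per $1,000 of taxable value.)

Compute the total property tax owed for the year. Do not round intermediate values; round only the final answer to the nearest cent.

$15,919.12

Uncapped assessed value = $2,141,393 × 0.413 = $884,395.309
Cap limit = $910,500 × 1.1 = $1,001,550
Taxable assessed value = min($884,395.309, $1,001,550) = $884,395.309 (cap does not bind)
Greystone Township: $884,395.309 × 0.007 = $6,190.767163
Hospital District: $884,395.309 × 0.00531 = $4,696.13909079
Ironvale County: $884,395.309 × 0.00569 = $5,032.20930821
Total = $15,919.115562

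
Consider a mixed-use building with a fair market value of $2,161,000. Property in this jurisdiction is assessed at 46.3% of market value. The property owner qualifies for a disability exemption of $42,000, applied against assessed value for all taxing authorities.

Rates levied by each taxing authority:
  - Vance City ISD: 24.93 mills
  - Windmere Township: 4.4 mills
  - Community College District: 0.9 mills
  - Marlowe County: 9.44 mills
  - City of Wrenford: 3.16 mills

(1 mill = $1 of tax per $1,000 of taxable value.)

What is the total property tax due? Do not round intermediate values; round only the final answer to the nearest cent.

$41,054.40

Assessed value = $2,161,000 × 0.463 = $1,000,543
Taxable value = $1,000,543 − $42,000 = $958,543
Vance City ISD: $958,543 × 0.02493 = $23,896.47699
Windmere Township: $958,543 × 0.0044 = $4,217.5892
Community College District: $958,543 × 0.0009 = $862.6887
Marlowe County: $958,543 × 0.00944 = $9,048.64592
City of Wrenford: $958,543 × 0.00316 = $3,028.99588
Total = $23,896.47699 + $4,217.5892 + $862.6887 + $9,048.64592 + $3,028.99588 = $41,054.39669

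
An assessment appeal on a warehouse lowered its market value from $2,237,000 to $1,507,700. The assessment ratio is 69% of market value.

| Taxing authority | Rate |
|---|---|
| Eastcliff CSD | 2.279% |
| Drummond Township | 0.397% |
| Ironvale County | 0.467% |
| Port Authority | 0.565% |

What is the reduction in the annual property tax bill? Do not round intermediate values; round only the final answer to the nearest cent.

Old assessed value = $2,237,000 × 0.69 = $1,543,530
New assessed value = $1,507,700 × 0.69 = $1,040,313
Combined rate = 0.02279 + 0.00397 + 0.00467 + 0.00565 = 0.03708
Old tax = $1,543,530 × 0.03708 = $57,234.0924
New tax = $1,040,313 × 0.03708 = $38,574.80604
Reduction = $57,234.0924 − $38,574.80604 = $18,659.28636

$18,659.29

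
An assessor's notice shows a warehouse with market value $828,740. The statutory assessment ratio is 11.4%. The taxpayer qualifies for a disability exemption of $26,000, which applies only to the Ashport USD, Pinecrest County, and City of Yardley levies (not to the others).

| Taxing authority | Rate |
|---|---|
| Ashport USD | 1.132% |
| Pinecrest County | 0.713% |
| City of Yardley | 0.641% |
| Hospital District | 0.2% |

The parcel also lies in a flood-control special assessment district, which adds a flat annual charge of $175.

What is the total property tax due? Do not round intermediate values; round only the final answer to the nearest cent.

$2,066.28

Assessed value = $828,740 × 0.114 = $94,476.36
Ashport USD: ($94,476.36 − $26,000) × 0.01132 = $68,476.36 × 0.01132 = $775.1523952
Pinecrest County: ($94,476.36 − $26,000) × 0.00713 = $68,476.36 × 0.00713 = $488.2364468
City of Yardley: ($94,476.36 − $26,000) × 0.00641 = $68,476.36 × 0.00641 = $438.9334676
Hospital District: $94,476.36 × 0.002 = $188.95272
Levies subtotal = $1,891.2750296
Total = $1,891.2750296 + $175 = $2,066.2750296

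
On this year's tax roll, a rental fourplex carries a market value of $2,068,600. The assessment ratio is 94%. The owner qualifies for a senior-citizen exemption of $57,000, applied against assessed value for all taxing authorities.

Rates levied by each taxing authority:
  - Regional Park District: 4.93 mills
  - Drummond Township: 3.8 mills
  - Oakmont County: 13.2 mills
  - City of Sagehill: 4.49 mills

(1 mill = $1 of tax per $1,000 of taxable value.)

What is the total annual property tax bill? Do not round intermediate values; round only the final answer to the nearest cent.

$49,867.33

Assessed value = $2,068,600 × 0.94 = $1,944,484
Taxable value = $1,944,484 − $57,000 = $1,887,484
Regional Park District: $1,887,484 × 0.00493 = $9,305.29612
Drummond Township: $1,887,484 × 0.0038 = $7,172.4392
Oakmont County: $1,887,484 × 0.0132 = $24,914.7888
City of Sagehill: $1,887,484 × 0.00449 = $8,474.80316
Total = $9,305.29612 + $7,172.4392 + $24,914.7888 + $8,474.80316 = $49,867.32728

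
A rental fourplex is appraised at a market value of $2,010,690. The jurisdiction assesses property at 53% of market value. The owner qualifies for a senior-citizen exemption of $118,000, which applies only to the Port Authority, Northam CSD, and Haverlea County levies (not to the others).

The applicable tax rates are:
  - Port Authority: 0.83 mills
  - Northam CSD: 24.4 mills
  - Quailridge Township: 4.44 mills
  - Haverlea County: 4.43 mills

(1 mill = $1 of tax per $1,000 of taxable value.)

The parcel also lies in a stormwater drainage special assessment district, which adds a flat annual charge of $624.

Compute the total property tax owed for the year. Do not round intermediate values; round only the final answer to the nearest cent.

$33,463.32

Assessed value = $2,010,690 × 0.53 = $1,065,665.7
Port Authority: ($1,065,665.7 − $118,000) × 0.00083 = $947,665.7 × 0.00083 = $786.562531
Northam CSD: ($1,065,665.7 − $118,000) × 0.0244 = $947,665.7 × 0.0244 = $23,123.04308
Quailridge Township: $1,065,665.7 × 0.00444 = $4,731.555708
Haverlea County: ($1,065,665.7 − $118,000) × 0.00443 = $947,665.7 × 0.00443 = $4,198.159051
Levies subtotal = $32,839.32037
Total = $32,839.32037 + $624 = $33,463.32037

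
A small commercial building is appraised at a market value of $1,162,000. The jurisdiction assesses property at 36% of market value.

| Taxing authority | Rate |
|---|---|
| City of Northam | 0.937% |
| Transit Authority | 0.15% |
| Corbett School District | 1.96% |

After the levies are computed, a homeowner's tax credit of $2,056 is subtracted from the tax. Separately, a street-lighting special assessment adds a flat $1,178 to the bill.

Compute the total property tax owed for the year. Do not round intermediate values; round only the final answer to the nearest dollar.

Assessed value = $1,162,000 × 0.36 = $418,320
City of Northam: $418,320 × 0.00937 = $3,919.6584
Transit Authority: $418,320 × 0.0015 = $627.48
Corbett School District: $418,320 × 0.0196 = $8,199.072
Levies subtotal = $12,746.2104
After credit = $12,746.2104 − $2,056 = $10,690.2104
Total = $10,690.2104 + $1,178 = $11,868.2104

$11,868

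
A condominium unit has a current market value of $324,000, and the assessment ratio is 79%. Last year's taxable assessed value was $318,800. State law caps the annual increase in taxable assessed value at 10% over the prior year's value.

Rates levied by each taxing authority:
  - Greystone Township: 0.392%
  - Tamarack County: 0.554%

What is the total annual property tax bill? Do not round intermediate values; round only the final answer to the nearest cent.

$2,421.38

Uncapped assessed value = $324,000 × 0.79 = $255,960
Cap limit = $318,800 × 1.1 = $350,680
Taxable assessed value = min($255,960, $350,680) = $255,960 (cap does not bind)
Greystone Township: $255,960 × 0.00392 = $1,003.3632
Tamarack County: $255,960 × 0.00554 = $1,418.0184
Total = $2,421.3816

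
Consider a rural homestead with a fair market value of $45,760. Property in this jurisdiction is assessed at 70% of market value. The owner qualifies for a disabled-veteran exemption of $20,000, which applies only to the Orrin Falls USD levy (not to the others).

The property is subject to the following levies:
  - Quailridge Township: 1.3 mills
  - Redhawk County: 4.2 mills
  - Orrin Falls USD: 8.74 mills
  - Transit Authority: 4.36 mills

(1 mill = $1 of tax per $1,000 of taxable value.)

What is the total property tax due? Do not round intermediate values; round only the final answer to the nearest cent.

Assessed value = $45,760 × 0.7 = $32,032
Quailridge Township: $32,032 × 0.0013 = $41.6416
Redhawk County: $32,032 × 0.0042 = $134.5344
Orrin Falls USD: ($32,032 − $20,000) × 0.00874 = $12,032 × 0.00874 = $105.15968
Transit Authority: $32,032 × 0.00436 = $139.65952
Total = $420.9952

$421.00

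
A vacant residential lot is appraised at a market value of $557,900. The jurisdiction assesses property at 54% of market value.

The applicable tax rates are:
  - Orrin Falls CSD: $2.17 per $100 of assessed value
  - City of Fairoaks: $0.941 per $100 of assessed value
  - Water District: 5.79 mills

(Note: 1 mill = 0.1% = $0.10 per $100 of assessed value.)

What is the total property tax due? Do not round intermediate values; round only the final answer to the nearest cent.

Assessed value = $557,900 × 0.54 = $301,266
Orrin Falls CSD: $301,266 × 0.0217 = $6,537.4722
City of Fairoaks: $301,266 × 0.00941 = $2,834.91306
Water District: $301,266 × 0.00579 = $1,744.33014
Total = $11,116.7154

$11,116.72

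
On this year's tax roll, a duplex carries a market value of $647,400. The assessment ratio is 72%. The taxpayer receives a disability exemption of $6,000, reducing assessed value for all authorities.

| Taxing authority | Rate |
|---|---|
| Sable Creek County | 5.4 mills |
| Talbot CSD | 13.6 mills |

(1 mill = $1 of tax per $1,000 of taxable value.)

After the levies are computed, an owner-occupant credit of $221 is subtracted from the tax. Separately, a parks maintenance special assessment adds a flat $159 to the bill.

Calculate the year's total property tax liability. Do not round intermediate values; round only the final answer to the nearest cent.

Assessed value = $647,400 × 0.72 = $466,128
Taxable value = $466,128 − $6,000 = $460,128
Sable Creek County: $460,128 × 0.0054 = $2,484.6912
Talbot CSD: $460,128 × 0.0136 = $6,257.7408
Levies subtotal = $8,742.432
After credit = $8,742.432 − $221 = $8,521.432
Total = $8,521.432 + $159 = $8,680.432

$8,680.43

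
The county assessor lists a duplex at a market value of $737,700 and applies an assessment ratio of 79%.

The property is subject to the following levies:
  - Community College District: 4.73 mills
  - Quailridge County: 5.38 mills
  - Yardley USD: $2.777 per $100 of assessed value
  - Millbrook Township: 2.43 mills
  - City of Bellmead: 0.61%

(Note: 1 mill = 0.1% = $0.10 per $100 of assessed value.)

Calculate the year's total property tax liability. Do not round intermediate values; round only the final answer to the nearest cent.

$27,046.96

Assessed value = $737,700 × 0.79 = $582,783
Community College District: $582,783 × 0.00473 = $2,756.56359
Quailridge County: $582,783 × 0.00538 = $3,135.37254
Yardley USD: $582,783 × 0.02777 = $16,183.88391
Millbrook Township: $582,783 × 0.00243 = $1,416.16269
City of Bellmead: $582,783 × 0.0061 = $3,554.9763
Total = $27,046.95903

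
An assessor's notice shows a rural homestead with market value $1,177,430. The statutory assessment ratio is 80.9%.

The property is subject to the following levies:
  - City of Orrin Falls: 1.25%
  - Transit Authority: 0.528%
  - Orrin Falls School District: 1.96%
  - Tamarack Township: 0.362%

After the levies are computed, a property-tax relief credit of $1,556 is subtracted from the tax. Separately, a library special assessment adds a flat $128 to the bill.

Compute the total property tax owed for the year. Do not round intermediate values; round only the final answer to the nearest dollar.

Assessed value = $1,177,430 × 0.809 = $952,540.87
City of Orrin Falls: $952,540.87 × 0.0125 = $11,906.760875
Transit Authority: $952,540.87 × 0.00528 = $5,029.4157936
Orrin Falls School District: $952,540.87 × 0.0196 = $18,669.801052
Tamarack Township: $952,540.87 × 0.00362 = $3,448.1979494
Levies subtotal = $39,054.17567
After credit = $39,054.17567 − $1,556 = $37,498.17567
Total = $37,498.17567 + $128 = $37,626.17567

$37,626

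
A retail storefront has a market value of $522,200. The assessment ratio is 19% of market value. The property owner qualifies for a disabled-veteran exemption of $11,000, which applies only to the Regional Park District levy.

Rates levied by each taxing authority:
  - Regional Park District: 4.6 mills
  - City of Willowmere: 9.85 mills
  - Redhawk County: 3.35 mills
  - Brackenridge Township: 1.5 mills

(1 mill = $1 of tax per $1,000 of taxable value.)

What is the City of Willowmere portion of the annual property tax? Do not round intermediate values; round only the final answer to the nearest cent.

$977.30

Assessed value = $522,200 × 0.19 = $99,218
City of Willowmere taxable value = $99,218 (exemption does not apply)
City of Willowmere levy = $99,218 × 0.00985 = $977.2973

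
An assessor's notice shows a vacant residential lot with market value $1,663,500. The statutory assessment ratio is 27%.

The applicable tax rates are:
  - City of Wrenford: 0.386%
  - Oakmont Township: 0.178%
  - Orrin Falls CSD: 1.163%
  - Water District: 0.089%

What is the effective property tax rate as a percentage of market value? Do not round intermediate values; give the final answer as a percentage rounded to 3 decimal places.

0.490%

Assessed value = $1,663,500 × 0.27 = $449,145
City of Wrenford: $449,145 × 0.00386 = $1,733.6997
Oakmont Township: $449,145 × 0.00178 = $799.4781
Orrin Falls CSD: $449,145 × 0.01163 = $5,223.55635
Water District: $449,145 × 0.00089 = $399.73905
Total tax = $8,156.4732
Effective rate = $8,156.4732 ÷ $1,663,500 = 0.490% of market value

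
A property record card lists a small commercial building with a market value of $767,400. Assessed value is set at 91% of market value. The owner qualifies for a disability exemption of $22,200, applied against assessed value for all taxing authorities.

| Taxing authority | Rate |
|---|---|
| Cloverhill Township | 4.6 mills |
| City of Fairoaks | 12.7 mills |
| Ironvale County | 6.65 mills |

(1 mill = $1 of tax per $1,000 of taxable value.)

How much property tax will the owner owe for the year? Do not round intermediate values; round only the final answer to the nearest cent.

Assessed value = $767,400 × 0.91 = $698,334
Taxable value = $698,334 − $22,200 = $676,134
Cloverhill Township: $676,134 × 0.0046 = $3,110.2164
City of Fairoaks: $676,134 × 0.0127 = $8,586.9018
Ironvale County: $676,134 × 0.00665 = $4,496.2911
Total = $3,110.2164 + $8,586.9018 + $4,496.2911 = $16,193.4093

$16,193.41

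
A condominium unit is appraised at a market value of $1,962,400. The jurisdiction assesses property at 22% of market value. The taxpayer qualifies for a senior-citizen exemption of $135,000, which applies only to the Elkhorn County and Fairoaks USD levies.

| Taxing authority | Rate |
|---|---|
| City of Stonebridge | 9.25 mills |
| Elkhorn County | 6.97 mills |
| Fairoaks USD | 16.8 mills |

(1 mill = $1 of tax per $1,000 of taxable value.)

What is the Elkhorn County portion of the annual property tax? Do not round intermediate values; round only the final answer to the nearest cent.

$2,068.19

Assessed value = $1,962,400 × 0.22 = $431,728
Elkhorn County taxable value = $431,728 − $135,000 = $296,728
Elkhorn County levy = $296,728 × 0.00697 = $2,068.19416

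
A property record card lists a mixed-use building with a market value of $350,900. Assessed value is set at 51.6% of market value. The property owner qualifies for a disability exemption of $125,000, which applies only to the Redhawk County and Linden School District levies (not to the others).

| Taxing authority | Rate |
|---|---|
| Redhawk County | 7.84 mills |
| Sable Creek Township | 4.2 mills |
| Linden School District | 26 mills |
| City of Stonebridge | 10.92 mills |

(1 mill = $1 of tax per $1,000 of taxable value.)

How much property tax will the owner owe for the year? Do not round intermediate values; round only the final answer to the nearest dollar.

$4,635

Assessed value = $350,900 × 0.516 = $181,064.4
Redhawk County: ($181,064.4 − $125,000) × 0.00784 = $56,064.4 × 0.00784 = $439.544896
Sable Creek Township: $181,064.4 × 0.0042 = $760.47048
Linden School District: ($181,064.4 − $125,000) × 0.026 = $56,064.4 × 0.026 = $1,457.6744
City of Stonebridge: $181,064.4 × 0.01092 = $1,977.223248
Total = $4,634.913024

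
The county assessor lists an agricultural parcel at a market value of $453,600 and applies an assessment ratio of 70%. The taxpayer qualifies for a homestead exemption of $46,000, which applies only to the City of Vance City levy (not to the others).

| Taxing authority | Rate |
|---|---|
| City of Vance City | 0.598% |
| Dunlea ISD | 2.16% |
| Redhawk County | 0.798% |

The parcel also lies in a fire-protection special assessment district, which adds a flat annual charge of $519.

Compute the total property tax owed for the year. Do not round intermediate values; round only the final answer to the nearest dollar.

$11,535

Assessed value = $453,600 × 0.7 = $317,520
City of Vance City: ($317,520 − $46,000) × 0.00598 = $271,520 × 0.00598 = $1,623.6896
Dunlea ISD: $317,520 × 0.0216 = $6,858.432
Redhawk County: $317,520 × 0.00798 = $2,533.8096
Levies subtotal = $11,015.9312
Total = $11,015.9312 + $519 = $11,534.9312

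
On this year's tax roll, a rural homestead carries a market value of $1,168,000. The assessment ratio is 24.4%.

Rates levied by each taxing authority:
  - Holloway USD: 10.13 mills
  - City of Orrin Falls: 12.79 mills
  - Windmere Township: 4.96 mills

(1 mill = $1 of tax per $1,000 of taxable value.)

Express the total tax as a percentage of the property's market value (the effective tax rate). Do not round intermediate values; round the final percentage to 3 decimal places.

0.680%

Assessed value = $1,168,000 × 0.244 = $284,992
Holloway USD: $284,992 × 0.01013 = $2,886.96896
City of Orrin Falls: $284,992 × 0.01279 = $3,645.04768
Windmere Township: $284,992 × 0.00496 = $1,413.56032
Total tax = $7,945.57696
Effective rate = $7,945.57696 ÷ $1,168,000 = 0.680% of market value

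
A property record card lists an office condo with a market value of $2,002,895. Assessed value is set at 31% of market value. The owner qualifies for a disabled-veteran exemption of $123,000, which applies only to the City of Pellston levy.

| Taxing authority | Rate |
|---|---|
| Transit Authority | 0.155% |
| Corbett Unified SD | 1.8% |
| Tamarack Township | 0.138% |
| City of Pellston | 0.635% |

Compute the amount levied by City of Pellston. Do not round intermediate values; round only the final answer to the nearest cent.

$3,161.65

Assessed value = $2,002,895 × 0.31 = $620,897.45
City of Pellston taxable value = $620,897.45 − $123,000 = $497,897.45
City of Pellston levy = $497,897.45 × 0.00635 = $3,161.6488075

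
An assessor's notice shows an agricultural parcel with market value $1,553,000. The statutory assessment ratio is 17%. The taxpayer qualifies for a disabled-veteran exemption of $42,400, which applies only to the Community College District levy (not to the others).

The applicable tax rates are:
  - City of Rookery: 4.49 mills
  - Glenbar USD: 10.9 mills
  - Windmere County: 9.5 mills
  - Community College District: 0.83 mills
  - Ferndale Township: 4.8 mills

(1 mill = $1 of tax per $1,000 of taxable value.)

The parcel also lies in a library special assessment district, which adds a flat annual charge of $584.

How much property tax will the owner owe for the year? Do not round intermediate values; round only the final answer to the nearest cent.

Assessed value = $1,553,000 × 0.17 = $264,010
City of Rookery: $264,010 × 0.00449 = $1,185.4049
Glenbar USD: $264,010 × 0.0109 = $2,877.709
Windmere County: $264,010 × 0.0095 = $2,508.095
Community College District: ($264,010 − $42,400) × 0.00083 = $221,610 × 0.00083 = $183.9363
Ferndale Township: $264,010 × 0.0048 = $1,267.248
Levies subtotal = $8,022.3932
Total = $8,022.3932 + $584 = $8,606.3932

$8,606.39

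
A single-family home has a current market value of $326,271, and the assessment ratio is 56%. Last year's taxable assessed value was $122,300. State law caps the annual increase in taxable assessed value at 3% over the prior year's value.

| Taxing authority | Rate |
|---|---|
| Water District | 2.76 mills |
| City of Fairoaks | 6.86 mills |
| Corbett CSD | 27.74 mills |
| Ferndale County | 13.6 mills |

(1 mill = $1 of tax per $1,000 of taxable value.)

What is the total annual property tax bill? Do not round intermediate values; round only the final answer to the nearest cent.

Uncapped assessed value = $326,271 × 0.56 = $182,711.76
Cap limit = $122,300 × 1.03 = $125,969
Taxable assessed value = min($182,711.76, $125,969) = $125,969 (cap binds)
Water District: $125,969 × 0.00276 = $347.67444
City of Fairoaks: $125,969 × 0.00686 = $864.14734
Corbett CSD: $125,969 × 0.02774 = $3,494.38006
Ferndale County: $125,969 × 0.0136 = $1,713.1784
Total = $6,419.38024

$6,419.38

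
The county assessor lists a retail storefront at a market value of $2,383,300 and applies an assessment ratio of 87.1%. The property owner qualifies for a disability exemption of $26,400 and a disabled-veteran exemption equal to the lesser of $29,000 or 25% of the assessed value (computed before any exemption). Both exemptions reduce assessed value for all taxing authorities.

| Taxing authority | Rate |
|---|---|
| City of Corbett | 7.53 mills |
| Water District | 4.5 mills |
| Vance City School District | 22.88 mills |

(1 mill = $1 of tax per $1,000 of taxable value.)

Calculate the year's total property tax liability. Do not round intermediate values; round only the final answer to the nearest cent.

Assessed value = $2,383,300 × 0.871 = $2,075,854.3
Disabled-veteran exemption = min($29,000, 25% × $2,075,854.3) = min($29,000, $518,963.575) = $29,000 (dollar cap binds)
Taxable value = $2,075,854.3 − $26,400 − $29,000 = $2,020,454.3
City of Corbett: $2,020,454.3 × 0.00753 = $15,214.020879
Water District: $2,020,454.3 × 0.0045 = $9,092.04435
Vance City School District: $2,020,454.3 × 0.02288 = $46,227.994384
Total = $70,534.059613

$70,534.06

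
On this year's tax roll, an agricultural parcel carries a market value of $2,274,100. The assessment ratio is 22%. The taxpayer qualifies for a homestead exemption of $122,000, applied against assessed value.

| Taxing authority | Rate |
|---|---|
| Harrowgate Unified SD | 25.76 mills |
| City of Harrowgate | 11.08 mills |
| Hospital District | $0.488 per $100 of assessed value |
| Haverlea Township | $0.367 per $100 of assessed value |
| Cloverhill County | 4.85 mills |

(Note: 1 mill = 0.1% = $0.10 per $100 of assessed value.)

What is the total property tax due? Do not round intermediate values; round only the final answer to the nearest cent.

Assessed value = $2,274,100 × 0.22 = $500,302
Taxable value = $500,302 − $122,000 = $378,302
Harrowgate Unified SD: $378,302 × 0.02576 = $9,745.05952
City of Harrowgate: $378,302 × 0.01108 = $4,191.58616
Hospital District: $378,302 × 0.00488 = $1,846.11376
Haverlea Township: $378,302 × 0.00367 = $1,388.36834
Cloverhill County: $378,302 × 0.00485 = $1,834.7647
Total = $19,005.89248

$19,005.89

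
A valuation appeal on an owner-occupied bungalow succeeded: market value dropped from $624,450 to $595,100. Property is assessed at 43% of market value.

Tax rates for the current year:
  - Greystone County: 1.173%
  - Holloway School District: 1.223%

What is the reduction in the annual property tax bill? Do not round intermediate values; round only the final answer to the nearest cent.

Old assessed value = $624,450 × 0.43 = $268,513.5
New assessed value = $595,100 × 0.43 = $255,893
Combined rate = 0.01173 + 0.01223 = 0.02396
Old tax = $268,513.5 × 0.02396 = $6,433.58346
New tax = $255,893 × 0.02396 = $6,131.19628
Reduction = $6,433.58346 − $6,131.19628 = $302.38718

$302.39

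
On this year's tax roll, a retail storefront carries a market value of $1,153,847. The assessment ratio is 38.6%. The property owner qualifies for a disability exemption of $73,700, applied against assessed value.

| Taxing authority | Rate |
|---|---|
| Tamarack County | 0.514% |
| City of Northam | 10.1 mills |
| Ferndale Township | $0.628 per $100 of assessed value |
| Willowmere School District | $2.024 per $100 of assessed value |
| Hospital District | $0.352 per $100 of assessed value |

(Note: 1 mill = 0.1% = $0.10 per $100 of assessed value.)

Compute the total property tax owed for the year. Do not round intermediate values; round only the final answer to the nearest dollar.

$16,830

Assessed value = $1,153,847 × 0.386 = $445,384.942
Taxable value = $445,384.942 − $73,700 = $371,684.942
Tamarack County: $371,684.942 × 0.00514 = $1,910.46060188
City of Northam: $371,684.942 × 0.0101 = $3,754.0179142
Ferndale Township: $371,684.942 × 0.00628 = $2,334.18143576
Willowmere School District: $371,684.942 × 0.02024 = $7,522.90322608
Hospital District: $371,684.942 × 0.00352 = $1,308.33099584
Total = $16,829.89417376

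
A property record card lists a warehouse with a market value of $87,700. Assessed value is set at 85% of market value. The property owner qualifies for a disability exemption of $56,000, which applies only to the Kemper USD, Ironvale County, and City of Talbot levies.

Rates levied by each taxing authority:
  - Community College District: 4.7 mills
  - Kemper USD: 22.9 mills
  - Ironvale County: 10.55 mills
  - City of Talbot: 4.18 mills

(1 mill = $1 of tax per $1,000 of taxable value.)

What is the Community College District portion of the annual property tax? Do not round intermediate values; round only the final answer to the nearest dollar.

Assessed value = $87,700 × 0.85 = $74,545
Community College District taxable value = $74,545 (exemption does not apply)
Community College District levy = $74,545 × 0.0047 = $350.3615

$350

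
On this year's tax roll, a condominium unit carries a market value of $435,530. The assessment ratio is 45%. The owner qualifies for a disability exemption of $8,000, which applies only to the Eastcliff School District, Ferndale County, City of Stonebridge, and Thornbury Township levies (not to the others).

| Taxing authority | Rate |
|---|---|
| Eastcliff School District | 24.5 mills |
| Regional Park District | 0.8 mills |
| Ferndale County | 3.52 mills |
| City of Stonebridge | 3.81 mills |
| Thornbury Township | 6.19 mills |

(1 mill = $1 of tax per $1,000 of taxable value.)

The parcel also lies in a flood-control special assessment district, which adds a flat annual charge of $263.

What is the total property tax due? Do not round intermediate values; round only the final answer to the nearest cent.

Assessed value = $435,530 × 0.45 = $195,988.5
Eastcliff School District: ($195,988.5 − $8,000) × 0.0245 = $187,988.5 × 0.0245 = $4,605.71825
Regional Park District: $195,988.5 × 0.0008 = $156.7908
Ferndale County: ($195,988.5 − $8,000) × 0.00352 = $187,988.5 × 0.00352 = $661.71952
City of Stonebridge: ($195,988.5 − $8,000) × 0.00381 = $187,988.5 × 0.00381 = $716.236185
Thornbury Township: ($195,988.5 − $8,000) × 0.00619 = $187,988.5 × 0.00619 = $1,163.648815
Levies subtotal = $7,304.11357
Total = $7,304.11357 + $263 = $7,567.11357

$7,567.11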